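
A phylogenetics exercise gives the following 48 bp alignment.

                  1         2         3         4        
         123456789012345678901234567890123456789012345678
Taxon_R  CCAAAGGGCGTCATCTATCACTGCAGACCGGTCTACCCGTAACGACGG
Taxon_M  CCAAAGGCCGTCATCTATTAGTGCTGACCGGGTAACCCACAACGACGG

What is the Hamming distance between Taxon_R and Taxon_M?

9

Mismatches occur at site 8 (G/C), site 19 (C/T), site 21 (C/G), site 25 (A/T), site 32 (T/G), site 33 (C/T), site 34 (T/A), site 39 (G/A), site 40 (T/C).
That gives 9 mismatches out of 48 aligned sites, so the Hamming distance is 9.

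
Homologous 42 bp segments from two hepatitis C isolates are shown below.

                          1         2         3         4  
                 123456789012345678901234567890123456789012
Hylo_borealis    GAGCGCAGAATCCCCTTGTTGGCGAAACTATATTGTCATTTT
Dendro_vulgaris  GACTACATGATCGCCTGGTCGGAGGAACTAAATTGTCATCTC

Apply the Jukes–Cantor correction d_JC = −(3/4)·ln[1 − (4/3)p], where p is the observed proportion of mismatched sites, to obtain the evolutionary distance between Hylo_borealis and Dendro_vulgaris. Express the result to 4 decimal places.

Differing sites — 3:G/C; 4:C/T; 5:G/A; 8:G/T; 9:A/G; 13:C/G; 17:T/G; 20:T/C; 23:C/A; 25:A/G; 31:T/A; 40:T/C; 42:T/C.
p = 13/42 = 0.309524.
d = −0.75 · ln(1 − (4/3)·0.309524) = −0.75 · ln(0.587301) = −0.75 · (-0.532218) = 0.3992.

0.3992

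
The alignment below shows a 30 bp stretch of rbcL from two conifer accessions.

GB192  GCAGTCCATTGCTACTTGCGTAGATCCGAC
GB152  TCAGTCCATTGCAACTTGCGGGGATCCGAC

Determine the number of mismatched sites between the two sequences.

4

The sequences differ at positions 1 (G/T), 13 (T/A), 21 (T/G), 22 (A/G).
That gives 4 mismatches out of 30 aligned sites, so the Hamming distance is 4.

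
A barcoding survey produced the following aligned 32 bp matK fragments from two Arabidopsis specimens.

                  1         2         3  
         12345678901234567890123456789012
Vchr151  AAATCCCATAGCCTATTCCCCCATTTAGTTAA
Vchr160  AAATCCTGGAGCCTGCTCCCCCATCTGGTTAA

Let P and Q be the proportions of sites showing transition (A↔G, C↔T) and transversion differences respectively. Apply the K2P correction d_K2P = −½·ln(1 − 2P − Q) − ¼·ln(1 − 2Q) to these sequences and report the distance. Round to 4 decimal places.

0.2768

The sequences differ at positions 7 (C/T, transition), 8 (A/G, transition), 9 (T/G, transversion), 15 (A/G, transition), 16 (T/C, transition), 25 (T/C, transition), 27 (A/G, transition).
Of the 7 differences, 6 transitions and 1 transversion over 32 sites: P = 6/32 = 0.187500, Q = 1/32 = 0.031250.
d = −0.5·ln(0.593750) − 0.25·ln(0.937500) = −0.5·(-0.521297) − 0.25·(-0.064539) = 0.2768.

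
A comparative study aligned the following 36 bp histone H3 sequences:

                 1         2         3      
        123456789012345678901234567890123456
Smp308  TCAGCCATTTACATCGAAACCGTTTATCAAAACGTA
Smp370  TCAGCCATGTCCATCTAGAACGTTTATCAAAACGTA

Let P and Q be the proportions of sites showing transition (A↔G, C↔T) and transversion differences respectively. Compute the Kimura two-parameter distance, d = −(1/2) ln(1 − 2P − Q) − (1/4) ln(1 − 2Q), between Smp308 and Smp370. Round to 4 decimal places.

Differing sites — 9:T/G (Tv); 11:A/C (Tv); 16:G/T (Tv); 18:A/G (Ti); 20:C/A (Tv).
Of the 5 differences, 1 transition and 4 transversions over 36 sites: P = 1/36 = 0.027778, Q = 4/36 = 0.111111.
d = −0.5·ln(0.833333) − 0.25·ln(0.777778) = −0.5·(-0.182322) − 0.25·(-0.251314) = 0.1540.

0.1540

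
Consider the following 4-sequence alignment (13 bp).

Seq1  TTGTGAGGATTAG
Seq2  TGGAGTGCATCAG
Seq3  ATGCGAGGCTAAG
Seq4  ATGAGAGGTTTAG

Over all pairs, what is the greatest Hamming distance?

7

Pairwise Hamming distances:
  Seq1 vs Seq2: 5
  Seq1 vs Seq3: 4
  Seq1 vs Seq4: 3
  Seq2 vs Seq3: 7
  Seq2 vs Seq4: 6
  Seq3 vs Seq4: 3
The largest is 7, between Seq2 and Seq3.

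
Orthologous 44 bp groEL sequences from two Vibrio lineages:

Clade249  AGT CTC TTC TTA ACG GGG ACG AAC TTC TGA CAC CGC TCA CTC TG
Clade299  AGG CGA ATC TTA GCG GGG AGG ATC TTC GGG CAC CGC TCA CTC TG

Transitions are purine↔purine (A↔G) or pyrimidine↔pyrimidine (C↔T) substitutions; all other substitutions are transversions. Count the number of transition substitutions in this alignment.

2

Mismatches occur at site 3 (T/G, transversion), site 5 (T/G, transversion), site 6 (C/A, transversion), site 7 (T/A, transversion), site 13 (A/G, transition), site 20 (C/G, transversion), site 23 (A/T, transversion), site 28 (T/G, transversion), site 30 (A/G, transition).
Of the 9 differences, 2 transitions and 7 transversions, so the answer is 2.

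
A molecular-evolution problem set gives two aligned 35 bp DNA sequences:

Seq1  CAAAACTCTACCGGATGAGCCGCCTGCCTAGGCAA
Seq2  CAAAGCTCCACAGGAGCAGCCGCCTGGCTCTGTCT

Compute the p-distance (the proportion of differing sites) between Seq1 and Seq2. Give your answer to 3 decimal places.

0.314

The sequences differ at positions 5 (A/G), 9 (T/C), 12 (C/A), 16 (T/G), 17 (G/C), 27 (C/G), 30 (A/C), 31 (G/T), 33 (C/T), 34 (A/C), 35 (A/T).
There are 11 differences over 35 sites, so p = 11/35 = 0.314.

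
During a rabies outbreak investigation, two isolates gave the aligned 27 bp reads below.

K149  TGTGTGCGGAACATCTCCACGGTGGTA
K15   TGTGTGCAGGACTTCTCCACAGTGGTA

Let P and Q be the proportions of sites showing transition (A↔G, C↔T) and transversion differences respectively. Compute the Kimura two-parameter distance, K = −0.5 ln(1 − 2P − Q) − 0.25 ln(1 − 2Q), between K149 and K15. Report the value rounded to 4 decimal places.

0.1693

Differing sites — 8:G/A (Ti); 10:A/G (Ti); 13:A/T (Tv); 21:G/A (Ti).
Of the 4 differences, 3 transitions and 1 transversion over 27 sites: P = 3/27 = 0.111111, Q = 1/27 = 0.037037.
d = −0.5·ln(0.740741) − 0.25·ln(0.925926) = −0.5·(-0.300104) − 0.25·(-0.076961) = 0.1693.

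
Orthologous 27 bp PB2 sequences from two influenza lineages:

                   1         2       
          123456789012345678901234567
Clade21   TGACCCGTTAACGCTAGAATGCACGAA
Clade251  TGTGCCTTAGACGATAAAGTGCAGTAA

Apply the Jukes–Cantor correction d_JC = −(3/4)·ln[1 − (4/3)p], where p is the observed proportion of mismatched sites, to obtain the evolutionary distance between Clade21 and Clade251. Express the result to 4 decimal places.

The sequences differ at positions 3 (A/T), 4 (C/G), 7 (G/T), 9 (T/A), 10 (A/G), 14 (C/A), 17 (G/A), 19 (A/G), 24 (C/G), 25 (G/T).
p = 10/27 = 0.370370.
d = −0.75 · ln(1 − (4/3)·0.370370) = −0.75 · ln(0.506173) = −0.75 · (-0.680877) = 0.5107.

0.5107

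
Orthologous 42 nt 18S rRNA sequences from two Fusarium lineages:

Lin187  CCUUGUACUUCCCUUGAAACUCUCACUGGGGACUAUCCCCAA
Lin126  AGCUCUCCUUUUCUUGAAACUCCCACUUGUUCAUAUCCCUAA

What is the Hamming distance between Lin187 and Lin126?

14

Differing sites — 1:C/A; 2:C/G; 3:U/C; 5:G/C; 7:A/C; 11:C/U; 12:C/U; 23:U/C; 28:G/U; 30:G/U; 31:G/U; 32:A/C; 33:C/A; 40:C/U.
That gives 14 mismatches out of 42 aligned sites, so the Hamming distance is 14.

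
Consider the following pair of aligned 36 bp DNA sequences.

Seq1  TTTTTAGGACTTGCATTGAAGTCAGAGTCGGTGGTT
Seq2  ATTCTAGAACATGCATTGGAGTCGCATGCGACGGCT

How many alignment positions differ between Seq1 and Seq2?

The sequences differ at positions 1 (T/A), 4 (T/C), 8 (G/A), 11 (T/A), 19 (A/G), 24 (A/G), 25 (G/C), 27 (G/T), 28 (T/G), 31 (G/A), 32 (T/C), 35 (T/C).
That gives 12 mismatches out of 36 aligned sites, so the Hamming distance is 12.

12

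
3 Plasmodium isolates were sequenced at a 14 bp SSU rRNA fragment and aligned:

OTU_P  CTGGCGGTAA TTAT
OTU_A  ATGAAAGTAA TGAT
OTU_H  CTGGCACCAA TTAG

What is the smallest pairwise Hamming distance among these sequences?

Pairwise Hamming distances:
  OTU_P vs OTU_A: 5
  OTU_P vs OTU_H: 4
  OTU_A vs OTU_H: 7
The smallest is 4, between OTU_P and OTU_H.

4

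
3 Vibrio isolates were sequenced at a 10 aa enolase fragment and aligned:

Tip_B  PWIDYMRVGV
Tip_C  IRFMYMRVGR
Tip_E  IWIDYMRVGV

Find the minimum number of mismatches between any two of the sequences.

1

Pairwise Hamming distances:
  Tip_B vs Tip_C: 5
  Tip_B vs Tip_E: 1
  Tip_C vs Tip_E: 4
The smallest is 1, between Tip_B and Tip_E.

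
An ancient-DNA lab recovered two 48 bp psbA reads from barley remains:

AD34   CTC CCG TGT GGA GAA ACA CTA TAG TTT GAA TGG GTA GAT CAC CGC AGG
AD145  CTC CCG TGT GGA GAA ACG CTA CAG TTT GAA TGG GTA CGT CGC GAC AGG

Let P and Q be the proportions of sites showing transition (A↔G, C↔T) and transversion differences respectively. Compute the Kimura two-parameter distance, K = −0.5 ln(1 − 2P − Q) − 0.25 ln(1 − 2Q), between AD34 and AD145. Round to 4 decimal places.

Differing sites — 18:A/G (Ti); 22:T/C (Ti); 37:G/C (Tv); 38:A/G (Ti); 41:A/G (Ti); 43:C/G (Tv); 44:G/A (Ti).
Of the 7 differences, 5 transitions and 2 transversions over 48 sites: P = 5/48 = 0.104167, Q = 2/48 = 0.041667.
d = −0.5·ln(0.749999) − 0.25·ln(0.916666) = −0.5·(-0.287683) − 0.25·(-0.087012) = 0.1656.

0.1656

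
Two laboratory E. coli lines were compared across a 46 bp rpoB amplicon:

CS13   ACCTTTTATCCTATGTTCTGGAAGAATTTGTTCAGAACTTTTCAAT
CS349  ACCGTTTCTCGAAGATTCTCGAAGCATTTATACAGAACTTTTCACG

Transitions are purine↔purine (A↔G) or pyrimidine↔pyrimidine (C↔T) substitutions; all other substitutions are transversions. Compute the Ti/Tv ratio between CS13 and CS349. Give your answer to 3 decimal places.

Differing sites — 4:T/G (Tv); 8:A/C (Tv); 11:C/G (Tv); 12:T/A (Tv); 14:T/G (Tv); 15:G/A (Ti); 20:G/C (Tv); 25:A/C (Tv); 30:G/A (Ti); 32:T/A (Tv); 45:A/C (Tv); 46:T/G (Tv).
Of the 12 differences, 2 transitions and 10 transversions, so Ti/Tv = 2/10 = 0.200.

0.200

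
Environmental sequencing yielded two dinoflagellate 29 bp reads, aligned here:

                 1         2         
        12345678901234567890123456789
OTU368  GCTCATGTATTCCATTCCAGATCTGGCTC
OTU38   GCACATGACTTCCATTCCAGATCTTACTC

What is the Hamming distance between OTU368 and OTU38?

5

Mismatches occur at site 3 (T↔A), site 8 (T↔A), site 9 (A↔C), site 25 (G↔T), site 26 (G↔A).
That gives 5 mismatches out of 29 aligned sites, so the Hamming distance is 5.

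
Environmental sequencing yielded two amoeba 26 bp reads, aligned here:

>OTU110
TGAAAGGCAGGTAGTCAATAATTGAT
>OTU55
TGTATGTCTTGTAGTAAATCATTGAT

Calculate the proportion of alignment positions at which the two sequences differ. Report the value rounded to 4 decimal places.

0.2692

Mismatches occur at site 3 (A→T), site 5 (A→T), site 7 (G→T), site 9 (A→T), site 10 (G→T), site 16 (C→A), site 20 (A→C).
There are 7 differences over 26 sites, so p = 7/26 = 0.2692.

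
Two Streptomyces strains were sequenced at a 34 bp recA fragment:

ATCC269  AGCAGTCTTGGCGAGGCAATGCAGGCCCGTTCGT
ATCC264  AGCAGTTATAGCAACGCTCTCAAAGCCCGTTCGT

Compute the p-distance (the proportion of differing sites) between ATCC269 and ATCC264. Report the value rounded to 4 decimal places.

0.2941

Mismatches occur at site 7 (C/T), site 8 (T/A), site 10 (G/A), site 13 (G/A), site 15 (G/C), site 18 (A/T), site 19 (A/C), site 21 (G/C), site 22 (C/A), site 24 (G/A).
There are 10 differences over 34 sites, so p = 10/34 = 0.2941.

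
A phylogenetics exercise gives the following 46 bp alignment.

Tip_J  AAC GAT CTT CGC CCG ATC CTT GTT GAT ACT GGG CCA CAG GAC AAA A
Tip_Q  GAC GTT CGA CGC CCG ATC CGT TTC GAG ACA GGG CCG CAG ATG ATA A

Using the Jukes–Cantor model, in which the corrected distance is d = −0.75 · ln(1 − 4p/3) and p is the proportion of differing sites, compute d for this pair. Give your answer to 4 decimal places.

Mismatches occur at site 1 (A↔G), site 5 (A↔T), site 8 (T↔G), site 9 (T↔A), site 20 (T↔G), site 22 (G↔T), site 24 (T↔C), site 27 (T↔G), site 30 (T↔A), site 36 (A↔G), site 40 (G↔A), site 41 (A↔T), site 42 (C↔G), site 44 (A↔T).
p = 14/46 = 0.304348.
d = −0.75 · ln(1 − (4/3)·0.304348) = −0.75 · ln(0.594203) = −0.75 · (-0.520534) = 0.3904.

0.3904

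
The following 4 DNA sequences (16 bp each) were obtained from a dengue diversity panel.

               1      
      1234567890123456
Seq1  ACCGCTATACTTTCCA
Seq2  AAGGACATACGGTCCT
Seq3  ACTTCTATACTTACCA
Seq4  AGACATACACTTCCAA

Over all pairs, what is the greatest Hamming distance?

Pairwise Hamming distances:
  Seq1 vs Seq2: 7
  Seq1 vs Seq3: 3
  Seq1 vs Seq4: 7
  Seq2 vs Seq3: 9
  Seq2 vs Seq4: 10
  Seq3 vs Seq4: 7
The largest is 10, between Seq2 and Seq4.

10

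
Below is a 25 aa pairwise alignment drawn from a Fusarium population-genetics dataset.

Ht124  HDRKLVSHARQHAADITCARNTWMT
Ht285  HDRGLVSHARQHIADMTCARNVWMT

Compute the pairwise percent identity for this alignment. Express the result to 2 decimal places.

84.00%

Differing sites — 4:K/G; 13:A/I; 16:I/M; 22:T/V.
21 of the 25 sites match, so the percent identity is 21/25 × 100 = 84.00%.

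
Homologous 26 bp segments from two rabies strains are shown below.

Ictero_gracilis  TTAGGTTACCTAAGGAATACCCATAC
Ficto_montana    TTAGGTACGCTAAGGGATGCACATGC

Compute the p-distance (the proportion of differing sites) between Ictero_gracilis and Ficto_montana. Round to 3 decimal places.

The sequences differ at positions 7 (T/A), 8 (A/C), 9 (C/G), 16 (A/G), 19 (A/G), 21 (C/A), 25 (A/G).
There are 7 differences over 26 sites, so p = 7/26 = 0.269.

0.269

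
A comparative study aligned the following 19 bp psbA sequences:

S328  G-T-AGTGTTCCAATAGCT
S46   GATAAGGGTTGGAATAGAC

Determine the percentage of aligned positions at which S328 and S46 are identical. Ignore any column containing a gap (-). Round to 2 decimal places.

70.59%

Excluding the 2 gap columns leaves 17 comparable sites.
Differing sites — 7:T/G; 11:C/G; 12:C/G; 18:C/A; 19:T/C.
12 of the 17 comparable sites match, so the percent identity is 12/17 × 100 = 70.59%.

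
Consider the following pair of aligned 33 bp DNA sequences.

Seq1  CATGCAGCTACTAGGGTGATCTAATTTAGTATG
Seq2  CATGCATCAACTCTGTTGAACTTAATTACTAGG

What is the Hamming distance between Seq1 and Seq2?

Differing sites — 7:G/T; 9:T/A; 13:A/C; 14:G/T; 16:G/T; 20:T/A; 23:A/T; 25:T/A; 29:G/C; 32:T/G.
That gives 10 mismatches out of 33 aligned sites, so the Hamming distance is 10.

10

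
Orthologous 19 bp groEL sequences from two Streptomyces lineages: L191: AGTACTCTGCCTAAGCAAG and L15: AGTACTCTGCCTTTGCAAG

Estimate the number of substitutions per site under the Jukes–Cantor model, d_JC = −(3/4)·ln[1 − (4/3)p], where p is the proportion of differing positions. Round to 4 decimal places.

Differing sites — 13:A/T; 14:A/T.
p = 2/19 = 0.105263.
d = −0.75 · ln(1 − (4/3)·0.105263) = −0.75 · ln(0.859649) = −0.75 · (-0.151231) = 0.1134.

0.1134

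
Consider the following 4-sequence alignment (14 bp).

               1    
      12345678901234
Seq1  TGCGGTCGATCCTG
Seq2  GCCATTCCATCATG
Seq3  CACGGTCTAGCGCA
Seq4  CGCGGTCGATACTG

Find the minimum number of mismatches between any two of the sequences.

Pairwise Hamming distances:
  Seq1 vs Seq2: 6
  Seq1 vs Seq3: 7
  Seq1 vs Seq4: 2
  Seq2 vs Seq3: 9
  Seq2 vs Seq4: 7
  Seq3 vs Seq4: 7
The smallest is 2, between Seq1 and Seq4.

2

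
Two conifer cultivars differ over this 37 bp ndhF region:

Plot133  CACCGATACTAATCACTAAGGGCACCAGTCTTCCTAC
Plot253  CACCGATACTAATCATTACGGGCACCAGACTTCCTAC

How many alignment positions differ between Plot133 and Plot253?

Mismatches occur at site 16 (C↔T), site 19 (A↔C), site 29 (T↔A).
That gives 3 mismatches out of 37 aligned sites, so the Hamming distance is 3.

3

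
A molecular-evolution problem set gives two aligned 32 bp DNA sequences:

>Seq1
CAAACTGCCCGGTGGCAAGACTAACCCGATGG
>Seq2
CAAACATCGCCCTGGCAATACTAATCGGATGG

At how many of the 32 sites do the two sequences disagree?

8

The sequences differ at positions 6 (T/A), 7 (G/T), 9 (C/G), 11 (G/C), 12 (G/C), 19 (G/T), 25 (C/T), 27 (C/G).
That gives 8 mismatches out of 32 aligned sites, so the Hamming distance is 8.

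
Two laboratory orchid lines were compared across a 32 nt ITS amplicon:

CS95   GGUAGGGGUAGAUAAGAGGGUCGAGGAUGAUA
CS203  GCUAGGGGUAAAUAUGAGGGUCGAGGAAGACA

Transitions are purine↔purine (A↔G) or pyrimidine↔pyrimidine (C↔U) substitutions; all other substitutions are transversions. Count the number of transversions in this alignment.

Mismatches occur at site 2 (G→C, transversion), site 11 (G→A, transition), site 15 (A→U, transversion), site 28 (U→A, transversion), site 31 (U→C, transition).
Of the 5 differences, 2 transitions and 3 transversions, so the answer is 3.

3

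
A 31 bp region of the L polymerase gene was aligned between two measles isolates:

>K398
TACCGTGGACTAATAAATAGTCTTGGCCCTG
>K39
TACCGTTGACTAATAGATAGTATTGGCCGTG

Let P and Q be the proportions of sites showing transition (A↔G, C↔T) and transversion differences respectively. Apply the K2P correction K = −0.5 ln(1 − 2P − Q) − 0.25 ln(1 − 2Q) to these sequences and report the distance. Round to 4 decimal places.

Mismatches occur at site 7 (G↔T, transversion), site 16 (A↔G, transition), site 22 (C↔A, transversion), site 29 (C↔G, transversion).
Of the 4 differences, 1 transition and 3 transversions over 31 sites: P = 1/31 = 0.032258, Q = 3/31 = 0.096774.
d = −0.5·ln(0.838710) − 0.25·ln(0.806452) = −0.5·(-0.175890) − 0.25·(-0.215111) = 0.1417.

0.1417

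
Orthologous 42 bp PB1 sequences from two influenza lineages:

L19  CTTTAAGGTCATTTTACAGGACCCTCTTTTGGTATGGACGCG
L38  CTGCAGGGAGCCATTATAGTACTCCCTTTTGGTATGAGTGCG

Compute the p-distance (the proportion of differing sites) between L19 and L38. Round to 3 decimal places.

Mismatches occur at site 3 (T↔G), site 4 (T↔C), site 6 (A↔G), site 9 (T↔A), site 10 (C↔G), site 11 (A↔C), site 12 (T↔C), site 13 (T↔A), site 17 (C↔T), site 20 (G↔T), site 23 (C↔T), site 25 (T↔C), site 37 (G↔A), site 38 (A↔G), site 39 (C↔T).
There are 15 differences over 42 sites, so p = 15/42 = 0.357.

0.357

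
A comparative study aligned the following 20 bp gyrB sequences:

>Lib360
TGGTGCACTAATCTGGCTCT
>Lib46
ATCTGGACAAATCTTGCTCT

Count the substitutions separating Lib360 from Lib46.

Differing sites — 1:T/A; 2:G/T; 3:G/C; 6:C/G; 9:T/A; 15:G/T.
That gives 6 mismatches out of 20 aligned sites, so the Hamming distance is 6.

6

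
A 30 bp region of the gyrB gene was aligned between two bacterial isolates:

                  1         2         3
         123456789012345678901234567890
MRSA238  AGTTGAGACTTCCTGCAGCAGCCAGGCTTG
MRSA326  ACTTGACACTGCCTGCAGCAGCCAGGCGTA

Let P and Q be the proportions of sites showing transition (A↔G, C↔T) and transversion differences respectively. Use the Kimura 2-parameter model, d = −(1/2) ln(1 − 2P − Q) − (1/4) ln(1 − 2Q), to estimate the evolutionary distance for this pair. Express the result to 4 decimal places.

0.1891

Differing sites — 2:G/C (Tv); 7:G/C (Tv); 11:T/G (Tv); 28:T/G (Tv); 30:G/A (Ti).
Of the 5 differences, 1 transition and 4 transversions over 30 sites: P = 1/30 = 0.033333, Q = 4/30 = 0.133333.
d = −0.5·ln(0.800001) − 0.25·ln(0.733334) = −0.5·(-0.223142) − 0.25·(-0.310154) = 0.1891.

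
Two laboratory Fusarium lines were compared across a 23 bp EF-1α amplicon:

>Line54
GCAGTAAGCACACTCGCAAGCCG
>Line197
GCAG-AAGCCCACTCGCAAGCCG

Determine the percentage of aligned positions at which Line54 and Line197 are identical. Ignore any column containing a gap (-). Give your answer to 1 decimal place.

Excluding the 1 gap column leaves 22 comparable sites.
A single mismatch occurs at site 10 (A→C).
21 of the 22 comparable sites match, so the percent identity is 21/22 × 100 = 95.5%.

95.5%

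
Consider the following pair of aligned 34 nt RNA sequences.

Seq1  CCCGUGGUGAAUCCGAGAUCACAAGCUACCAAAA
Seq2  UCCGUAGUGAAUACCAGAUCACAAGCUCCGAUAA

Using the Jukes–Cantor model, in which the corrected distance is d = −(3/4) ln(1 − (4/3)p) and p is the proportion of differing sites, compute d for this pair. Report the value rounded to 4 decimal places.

0.2407

Mismatches occur at site 1 (C→U), site 6 (G→A), site 13 (C→A), site 15 (G→C), site 28 (A→C), site 30 (C→G), site 32 (A→U).
p = 7/34 = 0.205882.
d = −0.75 · ln(1 − (4/3)·0.205882) = −0.75 · ln(0.725491) = −0.75 · (-0.320907) = 0.2407.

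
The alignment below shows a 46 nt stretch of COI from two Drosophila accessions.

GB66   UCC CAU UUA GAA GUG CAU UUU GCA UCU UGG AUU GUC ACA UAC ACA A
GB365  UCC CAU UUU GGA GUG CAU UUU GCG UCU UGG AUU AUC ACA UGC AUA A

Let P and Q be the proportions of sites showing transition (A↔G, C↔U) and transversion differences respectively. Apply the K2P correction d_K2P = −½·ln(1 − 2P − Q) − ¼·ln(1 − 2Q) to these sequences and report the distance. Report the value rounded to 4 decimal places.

0.1478

Differing sites — 9:A/U (Tv); 11:A/G (Ti); 24:A/G (Ti); 34:G/A (Ti); 41:A/G (Ti); 44:C/U (Ti).
Of the 6 differences, 5 transitions and 1 transversion over 46 sites: P = 5/46 = 0.108696, Q = 1/46 = 0.021739.
d = −0.5·ln(0.760869) − 0.25·ln(0.956522) = −0.5·(-0.273294) − 0.25·(-0.044451) = 0.1478.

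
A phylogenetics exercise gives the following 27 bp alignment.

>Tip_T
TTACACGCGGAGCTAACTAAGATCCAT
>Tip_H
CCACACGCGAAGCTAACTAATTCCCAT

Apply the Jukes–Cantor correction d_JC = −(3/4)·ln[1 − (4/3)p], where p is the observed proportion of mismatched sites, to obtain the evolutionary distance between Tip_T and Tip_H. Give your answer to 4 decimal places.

Mismatches occur at site 1 (T↔C), site 2 (T↔C), site 10 (G↔A), site 21 (G↔T), site 22 (A↔T), site 23 (T↔C).
p = 6/27 = 0.222222.
d = −0.75 · ln(1 − (4/3)·0.222222) = −0.75 · ln(0.703704) = −0.75 · (-0.351397) = 0.2635.

0.2635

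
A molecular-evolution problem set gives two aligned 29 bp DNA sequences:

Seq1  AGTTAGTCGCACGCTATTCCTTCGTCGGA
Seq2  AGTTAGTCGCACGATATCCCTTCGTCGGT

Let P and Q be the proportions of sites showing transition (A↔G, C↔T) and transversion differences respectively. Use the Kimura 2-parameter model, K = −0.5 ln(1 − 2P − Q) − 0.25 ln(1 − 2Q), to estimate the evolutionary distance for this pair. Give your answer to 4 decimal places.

0.1113

The sequences differ at positions 14 (C/A, transversion), 18 (T/C, transition), 29 (A/T, transversion).
Of the 3 differences, 1 transition and 2 transversions over 29 sites: P = 1/29 = 0.034483, Q = 2/29 = 0.068966.
d = −0.5·ln(0.862068) − 0.25·ln(0.862068) = −0.5·(-0.148421) − 0.25·(-0.148421) = 0.1113.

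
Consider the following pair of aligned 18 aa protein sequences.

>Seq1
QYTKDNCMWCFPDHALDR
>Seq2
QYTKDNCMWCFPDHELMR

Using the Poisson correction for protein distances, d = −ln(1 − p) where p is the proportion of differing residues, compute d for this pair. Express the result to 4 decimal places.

The sequences differ at positions 15 (A/E), 17 (D/M).
p = 2/18 = 0.111111.
d = −ln(1 − 0.111111) = −ln(0.888889) = 0.1178.

0.1178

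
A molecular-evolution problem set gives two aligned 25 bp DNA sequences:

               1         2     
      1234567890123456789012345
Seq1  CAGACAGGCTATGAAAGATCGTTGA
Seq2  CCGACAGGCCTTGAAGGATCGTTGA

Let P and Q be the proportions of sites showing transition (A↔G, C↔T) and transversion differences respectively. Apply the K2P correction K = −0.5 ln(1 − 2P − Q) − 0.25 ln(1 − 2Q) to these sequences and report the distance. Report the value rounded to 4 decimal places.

0.1808

Mismatches occur at site 2 (A→C, transversion), site 10 (T→C, transition), site 11 (A→T, transversion), site 16 (A→G, transition).
Of the 4 differences, 2 transitions and 2 transversions over 25 sites: P = 2/25 = 0.080000, Q = 2/25 = 0.080000.
d = −0.5·ln(0.760000) − 0.25·ln(0.840000) = −0.5·(-0.274437) − 0.25·(-0.174353) = 0.1808.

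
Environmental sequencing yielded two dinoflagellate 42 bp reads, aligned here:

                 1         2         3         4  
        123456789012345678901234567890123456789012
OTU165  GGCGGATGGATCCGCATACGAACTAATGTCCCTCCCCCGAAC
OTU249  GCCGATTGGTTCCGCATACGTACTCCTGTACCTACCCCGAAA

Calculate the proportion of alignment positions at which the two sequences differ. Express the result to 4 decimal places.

Differing sites — 2:G/C; 5:G/A; 6:A/T; 10:A/T; 21:A/T; 25:A/C; 26:A/C; 30:C/A; 34:C/A; 42:C/A.
There are 10 differences over 42 sites, so p = 10/42 = 0.2381.

0.2381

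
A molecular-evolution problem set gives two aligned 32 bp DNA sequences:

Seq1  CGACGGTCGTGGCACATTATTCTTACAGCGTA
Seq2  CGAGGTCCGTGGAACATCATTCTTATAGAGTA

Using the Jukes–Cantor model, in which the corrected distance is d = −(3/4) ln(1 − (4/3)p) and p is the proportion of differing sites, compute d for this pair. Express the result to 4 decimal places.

0.2586

Differing sites — 4:C/G; 6:G/T; 7:T/C; 13:C/A; 18:T/C; 26:C/T; 29:C/A.
p = 7/32 = 0.218750.
d = −0.75 · ln(1 − (4/3)·0.218750) = −0.75 · ln(0.708333) = −0.75 · (-0.344841) = 0.2586.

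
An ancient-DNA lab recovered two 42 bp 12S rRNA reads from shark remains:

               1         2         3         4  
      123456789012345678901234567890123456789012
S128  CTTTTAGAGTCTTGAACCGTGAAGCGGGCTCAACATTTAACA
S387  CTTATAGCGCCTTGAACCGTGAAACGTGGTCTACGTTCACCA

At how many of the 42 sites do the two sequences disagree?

10

The sequences differ at positions 4 (T/A), 8 (A/C), 10 (T/C), 24 (G/A), 27 (G/T), 29 (C/G), 32 (A/T), 35 (A/G), 38 (T/C), 40 (A/C).
That gives 10 mismatches out of 42 aligned sites, so the Hamming distance is 10.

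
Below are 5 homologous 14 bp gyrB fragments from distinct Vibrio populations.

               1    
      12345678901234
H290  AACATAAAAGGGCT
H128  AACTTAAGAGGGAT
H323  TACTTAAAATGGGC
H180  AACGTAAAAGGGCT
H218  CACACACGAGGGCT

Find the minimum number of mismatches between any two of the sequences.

1

Pairwise Hamming distances:
  H290 vs H128: 3
  H290 vs H323: 5
  H290 vs H180: 1
  H290 vs H218: 4
  H128 vs H323: 5
  H128 vs H180: 3
  H128 vs H218: 5
  H323 vs H180: 5
  H323 vs H218: 8
  H180 vs H218: 5
The smallest is 1, between H290 and H180.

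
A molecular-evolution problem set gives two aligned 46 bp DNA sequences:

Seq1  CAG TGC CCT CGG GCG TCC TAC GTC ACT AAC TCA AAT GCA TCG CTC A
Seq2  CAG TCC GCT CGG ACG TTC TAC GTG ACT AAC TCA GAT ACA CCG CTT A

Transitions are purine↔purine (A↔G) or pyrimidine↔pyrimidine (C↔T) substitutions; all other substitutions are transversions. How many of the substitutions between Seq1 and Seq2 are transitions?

Differing sites — 5:G/C (Tv); 7:C/G (Tv); 13:G/A (Ti); 17:C/T (Ti); 24:C/G (Tv); 34:A/G (Ti); 37:G/A (Ti); 40:T/C (Ti); 45:C/T (Ti).
Of the 9 differences, 6 transitions and 3 transversions, so the answer is 6.

6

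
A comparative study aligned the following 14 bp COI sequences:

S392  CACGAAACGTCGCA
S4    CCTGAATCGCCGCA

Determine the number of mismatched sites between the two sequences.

The sequences differ at positions 2 (A/C), 3 (C/T), 7 (A/T), 10 (T/C).
That gives 4 mismatches out of 14 aligned sites, so the Hamming distance is 4.

4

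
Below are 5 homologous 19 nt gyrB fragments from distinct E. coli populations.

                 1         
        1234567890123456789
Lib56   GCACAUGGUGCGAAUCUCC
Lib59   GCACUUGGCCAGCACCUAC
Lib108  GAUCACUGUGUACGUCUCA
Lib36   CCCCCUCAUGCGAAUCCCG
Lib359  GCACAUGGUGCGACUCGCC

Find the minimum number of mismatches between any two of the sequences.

Pairwise Hamming distances:
  Lib56 vs Lib59: 7
  Lib56 vs Lib108: 9
  Lib56 vs Lib36: 7
  Lib56 vs Lib359: 2
  Lib59 vs Lib108: 13
  Lib59 vs Lib36: 13
  Lib59 vs Lib359: 9
  Lib108 vs Lib36: 13
  Lib108 vs Lib359: 10
  Lib36 vs Lib359: 8
The smallest is 2, between Lib56 and Lib359.

2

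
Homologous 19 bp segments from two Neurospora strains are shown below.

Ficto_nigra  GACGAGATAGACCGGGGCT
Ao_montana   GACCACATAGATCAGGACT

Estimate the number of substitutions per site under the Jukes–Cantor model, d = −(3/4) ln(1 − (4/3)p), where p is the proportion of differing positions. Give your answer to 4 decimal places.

Differing sites — 4:G/C; 6:G/C; 12:C/T; 14:G/A; 17:G/A.
p = 5/19 = 0.263158.
d = −0.75 · ln(1 − (4/3)·0.263158) = −0.75 · ln(0.649123) = −0.75 · (-0.432133) = 0.3241.

0.3241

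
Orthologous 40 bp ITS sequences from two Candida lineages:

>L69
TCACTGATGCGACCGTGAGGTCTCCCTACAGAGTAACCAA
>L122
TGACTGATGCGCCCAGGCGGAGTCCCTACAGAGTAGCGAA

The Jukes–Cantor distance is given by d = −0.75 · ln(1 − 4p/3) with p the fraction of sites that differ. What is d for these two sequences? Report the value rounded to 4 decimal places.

0.2675

The sequences differ at positions 2 (C/G), 12 (A/C), 15 (G/A), 16 (T/G), 18 (A/C), 21 (T/A), 22 (C/G), 36 (A/G), 38 (C/G).
p = 9/40 = 0.225000.
d = −0.75 · ln(1 − (4/3)·0.225000) = −0.75 · ln(0.700000) = −0.75 · (-0.356675) = 0.2675.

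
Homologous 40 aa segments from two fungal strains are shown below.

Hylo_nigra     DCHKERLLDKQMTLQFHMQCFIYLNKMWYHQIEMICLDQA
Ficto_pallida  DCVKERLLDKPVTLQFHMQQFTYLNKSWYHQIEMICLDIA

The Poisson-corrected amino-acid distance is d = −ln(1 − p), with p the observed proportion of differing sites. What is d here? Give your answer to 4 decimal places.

0.1924

Differing sites — 3:H/V; 11:Q/P; 12:M/V; 20:C/Q; 22:I/T; 27:M/S; 39:Q/I.
p = 7/40 = 0.175000.
d = −ln(1 − 0.175000) = −ln(0.825000) = 0.1924.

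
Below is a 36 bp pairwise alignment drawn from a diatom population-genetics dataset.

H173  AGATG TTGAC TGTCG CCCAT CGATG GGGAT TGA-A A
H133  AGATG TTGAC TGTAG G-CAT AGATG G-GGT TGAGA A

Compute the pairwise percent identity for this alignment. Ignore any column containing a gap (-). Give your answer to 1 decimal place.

Excluding the 3 gap columns leaves 33 comparable sites.
The sequences differ at positions 14 (C/A), 16 (C/G), 21 (C/A), 29 (A/G).
29 of the 33 comparable sites match, so the percent identity is 29/33 × 100 = 87.9%.

87.9%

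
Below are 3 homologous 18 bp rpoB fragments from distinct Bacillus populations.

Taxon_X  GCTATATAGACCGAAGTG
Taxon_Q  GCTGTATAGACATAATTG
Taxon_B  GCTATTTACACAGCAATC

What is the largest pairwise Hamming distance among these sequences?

7

Pairwise Hamming distances:
  Taxon_X vs Taxon_Q: 4
  Taxon_X vs Taxon_B: 6
  Taxon_Q vs Taxon_B: 7
The largest is 7, between Taxon_Q and Taxon_B.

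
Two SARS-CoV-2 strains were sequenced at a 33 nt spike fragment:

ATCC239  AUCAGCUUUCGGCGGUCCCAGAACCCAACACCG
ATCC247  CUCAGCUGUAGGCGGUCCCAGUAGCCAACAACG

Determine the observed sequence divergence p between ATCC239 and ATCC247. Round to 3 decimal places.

0.182

The sequences differ at positions 1 (A/C), 8 (U/G), 10 (C/A), 22 (A/U), 24 (C/G), 31 (C/A).
There are 6 differences over 33 sites, so p = 6/33 = 0.182.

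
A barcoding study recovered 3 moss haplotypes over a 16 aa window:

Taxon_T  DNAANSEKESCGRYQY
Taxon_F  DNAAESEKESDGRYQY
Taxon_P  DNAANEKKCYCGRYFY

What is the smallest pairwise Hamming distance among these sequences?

Pairwise Hamming distances:
  Taxon_T vs Taxon_F: 2
  Taxon_T vs Taxon_P: 5
  Taxon_F vs Taxon_P: 7
The smallest is 2, between Taxon_T and Taxon_F.

2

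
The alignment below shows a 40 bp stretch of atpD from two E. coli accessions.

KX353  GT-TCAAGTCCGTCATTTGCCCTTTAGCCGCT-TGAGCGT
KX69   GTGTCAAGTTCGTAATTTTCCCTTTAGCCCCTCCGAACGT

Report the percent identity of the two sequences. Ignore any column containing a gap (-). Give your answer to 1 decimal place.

84.2%

Excluding the 2 gap columns leaves 38 comparable sites.
Differing sites — 10:C/T; 14:C/A; 19:G/T; 30:G/C; 34:T/C; 37:G/A.
32 of the 38 comparable sites match, so the percent identity is 32/38 × 100 = 84.2%.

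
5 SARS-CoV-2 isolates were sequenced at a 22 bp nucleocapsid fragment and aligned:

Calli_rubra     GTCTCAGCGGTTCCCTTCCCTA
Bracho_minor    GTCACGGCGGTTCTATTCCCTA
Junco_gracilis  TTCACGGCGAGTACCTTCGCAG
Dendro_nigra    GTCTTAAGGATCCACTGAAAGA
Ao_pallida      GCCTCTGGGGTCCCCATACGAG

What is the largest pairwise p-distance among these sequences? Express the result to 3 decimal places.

0.727

Pairwise Hamming distances:
  Calli_rubra vs Bracho_minor: 4
  Calli_rubra vs Junco_gracilis: 9
  Calli_rubra vs Dendro_nigra: 11
  Calli_rubra vs Ao_pallida: 9
  Bracho_minor vs Junco_gracilis: 9
  Bracho_minor vs Dendro_nigra: 14
  Bracho_minor vs Ao_pallida: 12
  Junco_gracilis vs Dendro_nigra: 16
  Junco_gracilis vs Ao_pallida: 13
  Dendro_nigra vs Ao_pallida: 12
The largest is 16 mismatches, between Junco_gracilis and Dendro_nigra; p = 16/22 = 0.727.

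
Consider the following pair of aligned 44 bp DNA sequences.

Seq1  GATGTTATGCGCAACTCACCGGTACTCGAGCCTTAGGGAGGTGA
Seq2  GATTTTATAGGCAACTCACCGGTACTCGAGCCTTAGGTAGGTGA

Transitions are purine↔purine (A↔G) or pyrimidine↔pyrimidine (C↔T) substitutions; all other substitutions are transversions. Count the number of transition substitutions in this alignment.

1

The sequences differ at positions 4 (G/T, transversion), 9 (G/A, transition), 10 (C/G, transversion), 38 (G/T, transversion).
Of the 4 differences, 1 transition and 3 transversions, so the answer is 1.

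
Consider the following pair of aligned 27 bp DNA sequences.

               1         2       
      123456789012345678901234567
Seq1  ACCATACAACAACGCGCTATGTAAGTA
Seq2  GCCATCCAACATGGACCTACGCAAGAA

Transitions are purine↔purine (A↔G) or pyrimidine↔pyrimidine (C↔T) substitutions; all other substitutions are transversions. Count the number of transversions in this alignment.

Mismatches occur at site 1 (A→G, transition), site 6 (A→C, transversion), site 12 (A→T, transversion), site 13 (C→G, transversion), site 15 (C→A, transversion), site 16 (G→C, transversion), site 20 (T→C, transition), site 22 (T→C, transition), site 26 (T→A, transversion).
Of the 9 differences, 3 transitions and 6 transversions, so the answer is 6.

6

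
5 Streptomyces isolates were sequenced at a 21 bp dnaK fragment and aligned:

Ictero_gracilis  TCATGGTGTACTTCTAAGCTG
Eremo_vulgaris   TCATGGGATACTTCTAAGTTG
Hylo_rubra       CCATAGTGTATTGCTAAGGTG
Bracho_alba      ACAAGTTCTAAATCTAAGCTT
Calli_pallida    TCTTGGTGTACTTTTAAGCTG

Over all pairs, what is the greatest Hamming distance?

10

Pairwise Hamming distances:
  Ictero_gracilis vs Eremo_vulgaris: 3
  Ictero_gracilis vs Hylo_rubra: 5
  Ictero_gracilis vs Bracho_alba: 7
  Ictero_gracilis vs Calli_pallida: 2
  Eremo_vulgaris vs Hylo_rubra: 7
  Eremo_vulgaris vs Bracho_alba: 9
  Eremo_vulgaris vs Calli_pallida: 5
  Hylo_rubra vs Bracho_alba: 10
  Hylo_rubra vs Calli_pallida: 7
  Bracho_alba vs Calli_pallida: 9
The largest is 10, between Hylo_rubra and Bracho_alba.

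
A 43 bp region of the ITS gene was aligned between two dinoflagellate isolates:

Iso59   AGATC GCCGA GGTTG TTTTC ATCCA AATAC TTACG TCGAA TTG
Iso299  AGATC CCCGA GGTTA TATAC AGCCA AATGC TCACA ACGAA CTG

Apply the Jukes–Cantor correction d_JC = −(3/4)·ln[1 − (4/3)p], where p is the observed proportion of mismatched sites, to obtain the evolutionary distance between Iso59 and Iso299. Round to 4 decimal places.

The sequences differ at positions 6 (G/C), 15 (G/A), 17 (T/A), 19 (T/A), 22 (T/G), 29 (A/G), 32 (T/C), 35 (G/A), 36 (T/A), 41 (T/C).
p = 10/43 = 0.232558.
d = −0.75 · ln(1 − (4/3)·0.232558) = −0.75 · ln(0.689923) = −0.75 · (-0.371175) = 0.2784.

0.2784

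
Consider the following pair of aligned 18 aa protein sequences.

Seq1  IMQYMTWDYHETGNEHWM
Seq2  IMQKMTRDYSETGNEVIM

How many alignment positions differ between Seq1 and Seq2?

5

Mismatches occur at site 4 (Y↔K), site 7 (W↔R), site 10 (H↔S), site 16 (H↔V), site 17 (W↔I).
That gives 5 mismatches out of 18 aligned sites, so the Hamming distance is 5.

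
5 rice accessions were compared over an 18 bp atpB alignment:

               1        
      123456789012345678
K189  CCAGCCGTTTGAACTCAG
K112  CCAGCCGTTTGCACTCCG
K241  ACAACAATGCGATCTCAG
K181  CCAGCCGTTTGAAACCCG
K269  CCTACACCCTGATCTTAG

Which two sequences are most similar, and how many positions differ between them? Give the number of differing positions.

2

Pairwise Hamming distances:
  K189 vs K112: 2
  K189 vs K241: 7
  K189 vs K181: 3
  K189 vs K269: 8
  K112 vs K241: 9
  K112 vs K181: 3
  K112 vs K269: 10
  K241 vs K181: 10
  K241 vs K269: 7
  K181 vs K269: 11
The smallest is 2, between K189 and K112.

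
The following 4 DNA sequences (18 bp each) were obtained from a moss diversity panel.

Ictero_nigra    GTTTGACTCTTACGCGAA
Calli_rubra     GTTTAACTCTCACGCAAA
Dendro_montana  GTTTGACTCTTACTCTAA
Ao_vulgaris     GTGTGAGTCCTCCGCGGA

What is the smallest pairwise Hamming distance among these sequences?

2

Pairwise Hamming distances:
  Ictero_nigra vs Calli_rubra: 3
  Ictero_nigra vs Dendro_montana: 2
  Ictero_nigra vs Ao_vulgaris: 5
  Calli_rubra vs Dendro_montana: 4
  Calli_rubra vs Ao_vulgaris: 8
  Dendro_montana vs Ao_vulgaris: 7
The smallest is 2, between Ictero_nigra and Dendro_montana.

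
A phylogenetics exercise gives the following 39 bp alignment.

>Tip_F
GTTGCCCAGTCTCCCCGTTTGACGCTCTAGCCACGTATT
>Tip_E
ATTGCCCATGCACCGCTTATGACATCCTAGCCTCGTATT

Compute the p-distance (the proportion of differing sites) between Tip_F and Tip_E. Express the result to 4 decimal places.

Differing sites — 1:G/A; 9:G/T; 10:T/G; 12:T/A; 15:C/G; 17:G/T; 19:T/A; 24:G/A; 25:C/T; 26:T/C; 33:A/T.
There are 11 differences over 39 sites, so p = 11/39 = 0.2821.

0.2821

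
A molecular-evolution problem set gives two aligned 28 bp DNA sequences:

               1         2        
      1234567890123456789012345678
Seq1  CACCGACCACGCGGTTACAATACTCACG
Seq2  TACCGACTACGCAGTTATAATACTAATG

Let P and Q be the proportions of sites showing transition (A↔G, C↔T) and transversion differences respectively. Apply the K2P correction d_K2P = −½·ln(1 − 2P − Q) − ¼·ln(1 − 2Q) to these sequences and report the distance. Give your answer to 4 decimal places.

0.2680

The sequences differ at positions 1 (C/T, transition), 8 (C/T, transition), 13 (G/A, transition), 18 (C/T, transition), 25 (C/A, transversion), 27 (C/T, transition).
Of the 6 differences, 5 transitions and 1 transversion over 28 sites: P = 5/28 = 0.178571, Q = 1/28 = 0.035714.
d = −0.5·ln(0.607144) − 0.25·ln(0.928572) = −0.5·(-0.498989) − 0.25·(-0.074107) = 0.2680.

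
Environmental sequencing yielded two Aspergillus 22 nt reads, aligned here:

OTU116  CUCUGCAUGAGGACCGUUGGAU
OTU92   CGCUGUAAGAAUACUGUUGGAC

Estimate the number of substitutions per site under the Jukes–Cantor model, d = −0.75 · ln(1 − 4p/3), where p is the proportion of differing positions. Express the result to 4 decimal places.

Mismatches occur at site 2 (U/G), site 6 (C/U), site 8 (U/A), site 11 (G/A), site 12 (G/U), site 15 (C/U), site 22 (U/C).
p = 7/22 = 0.318182.
d = −0.75 · ln(1 − (4/3)·0.318182) = −0.75 · ln(0.575757) = −0.75 · (-0.552070) = 0.4141.

0.4141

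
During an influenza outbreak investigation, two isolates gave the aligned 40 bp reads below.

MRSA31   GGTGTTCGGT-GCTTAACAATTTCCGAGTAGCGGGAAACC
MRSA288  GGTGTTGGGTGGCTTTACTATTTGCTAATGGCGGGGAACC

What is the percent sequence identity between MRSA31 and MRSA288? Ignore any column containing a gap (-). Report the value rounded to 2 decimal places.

79.49%

Excluding the 1 gap column leaves 39 comparable sites.
Differing sites — 7:C/G; 16:A/T; 19:A/T; 24:C/G; 26:G/T; 28:G/A; 30:A/G; 36:A/G.
31 of the 39 comparable sites match, so the percent identity is 31/39 × 100 = 79.49%.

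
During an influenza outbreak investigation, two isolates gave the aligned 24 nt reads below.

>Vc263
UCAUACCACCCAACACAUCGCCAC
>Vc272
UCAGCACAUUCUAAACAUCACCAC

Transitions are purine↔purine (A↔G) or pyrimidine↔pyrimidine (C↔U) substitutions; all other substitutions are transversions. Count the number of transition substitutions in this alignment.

Mismatches occur at site 4 (U→G, transversion), site 5 (A→C, transversion), site 6 (C→A, transversion), site 9 (C→U, transition), site 10 (C→U, transition), site 12 (A→U, transversion), site 14 (C→A, transversion), site 20 (G→A, transition).
Of the 8 differences, 3 transitions and 5 transversions, so the answer is 3.

3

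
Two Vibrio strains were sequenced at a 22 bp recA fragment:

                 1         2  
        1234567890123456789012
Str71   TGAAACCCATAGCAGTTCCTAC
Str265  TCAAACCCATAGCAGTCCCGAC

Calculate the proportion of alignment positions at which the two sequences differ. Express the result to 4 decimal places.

Mismatches occur at site 2 (G↔C), site 17 (T↔C), site 20 (T↔G).
There are 3 differences over 22 sites, so p = 3/22 = 0.1364.

0.1364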